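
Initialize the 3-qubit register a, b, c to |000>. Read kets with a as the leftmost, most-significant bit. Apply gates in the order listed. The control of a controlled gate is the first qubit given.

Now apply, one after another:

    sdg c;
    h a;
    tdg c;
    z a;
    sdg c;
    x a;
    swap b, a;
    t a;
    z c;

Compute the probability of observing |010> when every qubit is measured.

The probability of measuring |010> is 1/2.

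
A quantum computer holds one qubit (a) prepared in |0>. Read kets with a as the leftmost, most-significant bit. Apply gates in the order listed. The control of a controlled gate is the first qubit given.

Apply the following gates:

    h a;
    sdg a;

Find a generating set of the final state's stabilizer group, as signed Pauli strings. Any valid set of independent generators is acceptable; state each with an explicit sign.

The final state is stabilized by the group generated by -Y; other independent generating sets are equally valid.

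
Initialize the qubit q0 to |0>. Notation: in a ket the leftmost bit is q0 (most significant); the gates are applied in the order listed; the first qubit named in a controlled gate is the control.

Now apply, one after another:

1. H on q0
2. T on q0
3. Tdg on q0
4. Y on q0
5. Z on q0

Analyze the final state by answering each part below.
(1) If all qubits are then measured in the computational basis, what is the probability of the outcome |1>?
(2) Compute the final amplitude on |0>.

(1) The probability of measuring |1> is 1/2.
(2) The amplitude on |0> is -sqrt(2)*I/2.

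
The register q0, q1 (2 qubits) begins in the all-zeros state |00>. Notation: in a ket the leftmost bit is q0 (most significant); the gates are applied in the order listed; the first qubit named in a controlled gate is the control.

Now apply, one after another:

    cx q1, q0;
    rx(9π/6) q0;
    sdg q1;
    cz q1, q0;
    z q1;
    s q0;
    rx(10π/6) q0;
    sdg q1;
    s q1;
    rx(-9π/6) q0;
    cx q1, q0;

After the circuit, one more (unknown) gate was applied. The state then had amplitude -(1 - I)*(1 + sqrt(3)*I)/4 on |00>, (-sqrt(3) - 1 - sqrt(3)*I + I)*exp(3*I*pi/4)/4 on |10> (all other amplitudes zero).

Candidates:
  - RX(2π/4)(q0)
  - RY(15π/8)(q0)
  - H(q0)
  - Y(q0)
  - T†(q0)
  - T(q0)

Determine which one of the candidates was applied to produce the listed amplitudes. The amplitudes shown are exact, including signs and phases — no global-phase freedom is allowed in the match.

It was T†(q0) that produced the state shown.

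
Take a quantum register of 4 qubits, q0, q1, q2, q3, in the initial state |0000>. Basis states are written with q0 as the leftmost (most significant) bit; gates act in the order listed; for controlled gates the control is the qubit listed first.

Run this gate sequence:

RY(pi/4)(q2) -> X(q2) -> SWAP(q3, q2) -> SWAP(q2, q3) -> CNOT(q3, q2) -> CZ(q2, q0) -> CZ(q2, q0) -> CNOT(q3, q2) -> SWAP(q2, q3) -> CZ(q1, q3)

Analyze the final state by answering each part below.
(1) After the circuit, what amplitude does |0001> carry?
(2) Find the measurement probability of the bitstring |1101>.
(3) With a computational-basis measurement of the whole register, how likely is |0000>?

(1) The final state's coefficient on |0001> equals sqrt(sqrt(2) + 2)/2.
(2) Outcome |1101> occurs with probability 0.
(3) Outcome |0000> occurs with probability 1/2 - sqrt(2)/4.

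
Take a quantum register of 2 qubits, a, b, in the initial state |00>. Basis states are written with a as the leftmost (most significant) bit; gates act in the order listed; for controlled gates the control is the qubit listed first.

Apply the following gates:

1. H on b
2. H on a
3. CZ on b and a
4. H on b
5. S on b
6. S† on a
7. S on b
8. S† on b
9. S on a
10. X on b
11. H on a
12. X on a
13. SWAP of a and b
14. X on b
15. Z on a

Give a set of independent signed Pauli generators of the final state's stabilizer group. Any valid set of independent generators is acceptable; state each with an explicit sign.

The stabilizer group can be generated by +YZ, -ZX, among other valid generating sets.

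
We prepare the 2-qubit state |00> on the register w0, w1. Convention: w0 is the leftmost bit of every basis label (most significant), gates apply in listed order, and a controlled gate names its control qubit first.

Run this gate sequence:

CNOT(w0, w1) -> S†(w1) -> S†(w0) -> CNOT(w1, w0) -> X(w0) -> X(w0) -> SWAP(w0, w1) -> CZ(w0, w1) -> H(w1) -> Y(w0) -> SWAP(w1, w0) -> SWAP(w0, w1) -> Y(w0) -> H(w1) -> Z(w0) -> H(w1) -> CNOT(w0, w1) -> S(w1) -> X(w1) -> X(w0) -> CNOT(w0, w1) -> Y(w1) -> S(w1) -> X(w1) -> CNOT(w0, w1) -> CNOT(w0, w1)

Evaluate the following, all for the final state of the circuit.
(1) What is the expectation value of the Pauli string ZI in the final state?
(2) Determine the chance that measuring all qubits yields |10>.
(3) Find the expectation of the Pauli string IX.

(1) The observable ZI averages to -1.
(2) A full measurement returns |10> with probability 1/2.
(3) In the final state, IX has expectation -1.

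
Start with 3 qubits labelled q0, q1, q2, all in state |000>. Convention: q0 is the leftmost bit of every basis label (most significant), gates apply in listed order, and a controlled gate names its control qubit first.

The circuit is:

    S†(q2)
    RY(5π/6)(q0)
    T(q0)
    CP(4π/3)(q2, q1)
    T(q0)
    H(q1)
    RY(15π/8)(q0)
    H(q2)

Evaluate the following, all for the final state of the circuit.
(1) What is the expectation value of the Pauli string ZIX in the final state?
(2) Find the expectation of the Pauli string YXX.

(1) The observable ZIX averages to -sqrt(3*sqrt(2) + 6)/4.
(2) The observable YXX averages to 1/2.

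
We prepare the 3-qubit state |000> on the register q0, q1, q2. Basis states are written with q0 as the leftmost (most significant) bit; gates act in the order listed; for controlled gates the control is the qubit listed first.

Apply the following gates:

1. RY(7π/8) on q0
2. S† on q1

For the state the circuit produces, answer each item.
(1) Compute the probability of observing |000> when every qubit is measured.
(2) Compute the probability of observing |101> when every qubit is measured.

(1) A full measurement returns |000> with probability cos(7*pi/16)**2.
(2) The probability of measuring |101> is 0.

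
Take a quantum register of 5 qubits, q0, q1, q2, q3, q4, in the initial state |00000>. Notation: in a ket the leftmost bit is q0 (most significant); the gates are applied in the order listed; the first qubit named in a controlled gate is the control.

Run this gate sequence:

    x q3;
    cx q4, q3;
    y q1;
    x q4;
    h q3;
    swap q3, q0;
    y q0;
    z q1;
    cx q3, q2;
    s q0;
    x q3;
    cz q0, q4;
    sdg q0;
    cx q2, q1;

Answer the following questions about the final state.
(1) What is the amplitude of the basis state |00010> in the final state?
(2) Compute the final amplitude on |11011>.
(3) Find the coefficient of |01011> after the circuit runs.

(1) The final state's coefficient on |00010> equals 0.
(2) |11011> carries amplitude -sqrt(2)/2 in the final state.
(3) The final state's coefficient on |01011> equals sqrt(2)/2.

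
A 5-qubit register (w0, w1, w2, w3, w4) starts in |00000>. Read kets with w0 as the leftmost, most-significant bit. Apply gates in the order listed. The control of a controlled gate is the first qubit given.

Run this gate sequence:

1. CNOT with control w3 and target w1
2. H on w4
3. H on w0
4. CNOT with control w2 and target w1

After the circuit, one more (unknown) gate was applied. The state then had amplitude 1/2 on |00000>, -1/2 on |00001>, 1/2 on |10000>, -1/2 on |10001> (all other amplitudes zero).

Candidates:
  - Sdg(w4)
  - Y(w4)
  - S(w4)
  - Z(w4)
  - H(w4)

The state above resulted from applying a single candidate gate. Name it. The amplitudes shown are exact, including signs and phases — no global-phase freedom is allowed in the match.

The applied gate was Z(w4).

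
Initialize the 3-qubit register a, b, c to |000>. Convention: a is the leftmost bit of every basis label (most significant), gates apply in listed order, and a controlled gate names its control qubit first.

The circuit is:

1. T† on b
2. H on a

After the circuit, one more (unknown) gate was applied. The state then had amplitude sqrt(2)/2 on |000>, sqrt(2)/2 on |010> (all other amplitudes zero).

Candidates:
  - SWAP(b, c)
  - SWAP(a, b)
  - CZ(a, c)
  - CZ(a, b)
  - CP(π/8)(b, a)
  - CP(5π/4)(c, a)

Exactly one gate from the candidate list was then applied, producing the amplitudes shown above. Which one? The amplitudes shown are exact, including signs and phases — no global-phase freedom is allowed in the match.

It was SWAP(a, b) that produced the state shown.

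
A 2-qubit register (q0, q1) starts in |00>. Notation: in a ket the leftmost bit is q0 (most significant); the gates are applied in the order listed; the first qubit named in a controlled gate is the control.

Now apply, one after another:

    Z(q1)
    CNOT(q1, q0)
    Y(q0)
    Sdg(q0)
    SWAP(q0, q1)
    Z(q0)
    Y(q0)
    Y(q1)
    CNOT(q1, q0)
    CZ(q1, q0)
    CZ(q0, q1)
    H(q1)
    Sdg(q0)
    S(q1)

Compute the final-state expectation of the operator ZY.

In the final state, ZY has expectation -1.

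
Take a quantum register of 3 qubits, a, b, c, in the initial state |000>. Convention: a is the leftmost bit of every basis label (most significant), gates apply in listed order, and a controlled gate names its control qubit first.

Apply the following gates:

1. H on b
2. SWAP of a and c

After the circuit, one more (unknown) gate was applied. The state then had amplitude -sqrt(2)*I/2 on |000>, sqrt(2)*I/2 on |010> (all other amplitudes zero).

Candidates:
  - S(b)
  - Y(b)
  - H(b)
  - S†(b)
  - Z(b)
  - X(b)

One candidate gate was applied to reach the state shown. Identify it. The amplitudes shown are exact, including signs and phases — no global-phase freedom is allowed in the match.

It was Y(b) that produced the state shown.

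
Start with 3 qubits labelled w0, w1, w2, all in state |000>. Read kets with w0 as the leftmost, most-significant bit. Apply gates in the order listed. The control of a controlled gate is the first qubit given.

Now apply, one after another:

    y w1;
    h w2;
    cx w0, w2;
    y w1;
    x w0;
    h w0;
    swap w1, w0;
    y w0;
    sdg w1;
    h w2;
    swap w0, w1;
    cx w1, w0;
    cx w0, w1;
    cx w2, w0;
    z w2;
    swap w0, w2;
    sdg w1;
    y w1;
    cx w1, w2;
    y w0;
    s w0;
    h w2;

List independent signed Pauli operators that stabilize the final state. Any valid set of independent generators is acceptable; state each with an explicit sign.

The final state is stabilized by the group generated by -IXI, +IIX, -ZII; other independent generating sets are equally valid.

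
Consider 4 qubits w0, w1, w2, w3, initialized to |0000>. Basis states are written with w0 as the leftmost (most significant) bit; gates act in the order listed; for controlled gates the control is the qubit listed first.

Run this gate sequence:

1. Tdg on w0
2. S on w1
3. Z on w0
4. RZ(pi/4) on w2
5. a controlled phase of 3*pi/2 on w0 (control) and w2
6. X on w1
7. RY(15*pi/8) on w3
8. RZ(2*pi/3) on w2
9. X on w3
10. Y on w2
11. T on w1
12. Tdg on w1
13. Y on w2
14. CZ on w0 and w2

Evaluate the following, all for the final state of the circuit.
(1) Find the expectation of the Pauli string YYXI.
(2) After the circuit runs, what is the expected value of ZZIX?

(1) The expectation value of YYXI is 0. Key observation: gates 10-13 undo each other exactly, leaving only the rest of the circuit to track.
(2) In the final state, ZZIX has expectation sqrt(2 - sqrt(2))/2.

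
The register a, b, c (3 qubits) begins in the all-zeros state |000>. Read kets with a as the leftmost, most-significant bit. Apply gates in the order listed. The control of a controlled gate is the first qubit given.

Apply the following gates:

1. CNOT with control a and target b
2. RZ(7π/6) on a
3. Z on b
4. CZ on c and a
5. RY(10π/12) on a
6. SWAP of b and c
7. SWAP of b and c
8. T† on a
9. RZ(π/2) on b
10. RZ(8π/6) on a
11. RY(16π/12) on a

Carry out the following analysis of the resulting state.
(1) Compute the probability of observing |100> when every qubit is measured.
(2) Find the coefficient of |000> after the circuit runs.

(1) A full measurement returns |100> with probability -sqrt(3)/8 + sqrt(6)/32 + 3*sqrt(2)/32 + 1/2. Key observation: the block from step 6 through step 7 cancels to the identity and can be dropped.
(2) The final state's coefficient on |000> equals (sqrt(6) + 3*sqrt(2) + (-sqrt(2) + sqrt(6))*exp(11*I*pi/12))*exp(7*I*pi/12)/8.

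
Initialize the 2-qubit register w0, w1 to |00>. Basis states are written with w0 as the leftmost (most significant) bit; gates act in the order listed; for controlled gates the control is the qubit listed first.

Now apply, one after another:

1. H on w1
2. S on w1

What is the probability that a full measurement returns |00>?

The probability of measuring |00> is 1/2.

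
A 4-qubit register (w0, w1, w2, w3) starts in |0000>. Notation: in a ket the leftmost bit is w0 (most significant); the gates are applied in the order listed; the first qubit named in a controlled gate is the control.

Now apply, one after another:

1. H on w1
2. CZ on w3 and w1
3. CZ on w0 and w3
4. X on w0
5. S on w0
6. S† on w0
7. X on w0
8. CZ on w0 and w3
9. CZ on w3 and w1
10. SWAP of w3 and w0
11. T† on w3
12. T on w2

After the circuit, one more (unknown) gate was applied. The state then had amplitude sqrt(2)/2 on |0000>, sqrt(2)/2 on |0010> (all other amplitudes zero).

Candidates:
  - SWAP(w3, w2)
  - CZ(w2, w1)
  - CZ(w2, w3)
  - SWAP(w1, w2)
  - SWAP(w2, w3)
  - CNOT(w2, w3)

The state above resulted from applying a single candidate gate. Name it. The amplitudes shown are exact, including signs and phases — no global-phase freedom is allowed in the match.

The applied gate was SWAP(w1, w2). Key observation: gates 2-9 undo each other exactly, leaving only the rest of the circuit to track.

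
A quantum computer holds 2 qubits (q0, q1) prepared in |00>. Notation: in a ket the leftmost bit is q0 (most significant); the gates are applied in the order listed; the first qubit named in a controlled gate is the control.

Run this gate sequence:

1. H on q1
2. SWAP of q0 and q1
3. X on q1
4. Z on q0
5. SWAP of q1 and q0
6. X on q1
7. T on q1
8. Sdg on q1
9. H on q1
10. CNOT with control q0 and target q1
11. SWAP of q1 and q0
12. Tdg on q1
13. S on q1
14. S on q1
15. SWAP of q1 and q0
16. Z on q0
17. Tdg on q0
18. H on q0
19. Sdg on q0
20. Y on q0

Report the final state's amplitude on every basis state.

The resulting statevector has amplitude sqrt(2)*(exp(I*pi/4) + I)/4 on |00>, sqrt(2)*(-exp(I*pi/4) + I)/4 on |01>, sqrt(2)*(-1 + exp(3*I*pi/4))/4 on |10>, sqrt(2)*(-1 - exp(3*I*pi/4))/4 on |11>.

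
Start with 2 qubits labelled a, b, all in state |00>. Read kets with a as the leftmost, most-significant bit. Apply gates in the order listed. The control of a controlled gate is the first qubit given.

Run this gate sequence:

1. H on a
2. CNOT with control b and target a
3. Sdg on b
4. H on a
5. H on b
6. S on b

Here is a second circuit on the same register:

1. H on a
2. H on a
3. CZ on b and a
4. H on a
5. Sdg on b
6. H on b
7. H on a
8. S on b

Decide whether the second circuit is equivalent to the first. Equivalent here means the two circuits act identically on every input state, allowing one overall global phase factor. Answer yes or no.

Yes: on every input state the two circuits agree up to one overall phase factor.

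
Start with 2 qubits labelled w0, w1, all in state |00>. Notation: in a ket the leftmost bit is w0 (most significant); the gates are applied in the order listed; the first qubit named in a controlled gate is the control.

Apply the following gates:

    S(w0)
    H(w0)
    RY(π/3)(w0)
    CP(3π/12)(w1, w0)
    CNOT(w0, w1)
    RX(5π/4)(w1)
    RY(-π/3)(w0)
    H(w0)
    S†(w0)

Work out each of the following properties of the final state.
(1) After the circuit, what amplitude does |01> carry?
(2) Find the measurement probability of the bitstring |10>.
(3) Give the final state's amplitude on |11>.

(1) |01> carries amplitude -sqrt(2 - sqrt(2))/4 - sqrt(6 - 3*sqrt(2))/8 - I*sqrt(sqrt(2) + 2)/4 + I*sqrt(3*sqrt(2) + 6)/8 in the final state.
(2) Outcome |10> occurs with probability 1/16.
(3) The amplitude on |11> is -sqrt(sqrt(2) + 2)/8 - I*sqrt(2 - sqrt(2))/8.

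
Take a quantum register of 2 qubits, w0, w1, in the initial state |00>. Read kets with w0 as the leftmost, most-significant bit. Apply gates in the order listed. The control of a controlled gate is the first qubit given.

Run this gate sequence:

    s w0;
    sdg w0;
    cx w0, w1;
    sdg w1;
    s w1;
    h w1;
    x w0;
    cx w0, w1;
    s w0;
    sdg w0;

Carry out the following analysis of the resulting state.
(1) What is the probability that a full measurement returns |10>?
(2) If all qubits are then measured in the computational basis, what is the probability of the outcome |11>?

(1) A full measurement returns |10> with probability 1/2.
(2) A full measurement returns |11> with probability 1/2.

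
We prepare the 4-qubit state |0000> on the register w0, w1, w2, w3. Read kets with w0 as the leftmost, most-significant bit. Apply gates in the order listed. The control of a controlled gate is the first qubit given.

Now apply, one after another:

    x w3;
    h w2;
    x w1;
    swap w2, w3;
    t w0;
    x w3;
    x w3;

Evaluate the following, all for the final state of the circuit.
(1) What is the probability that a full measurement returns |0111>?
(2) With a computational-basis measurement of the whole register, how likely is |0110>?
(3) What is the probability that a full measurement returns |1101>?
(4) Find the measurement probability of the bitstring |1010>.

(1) The probability of measuring |0111> is 1/2. Key observation: steps 6-7 multiply out to the identity, so the circuit reduces to the remaining gates.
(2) A full measurement returns |0110> with probability 1/2.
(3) Outcome |1101> occurs with probability 0.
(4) The probability of measuring |1010> is 0.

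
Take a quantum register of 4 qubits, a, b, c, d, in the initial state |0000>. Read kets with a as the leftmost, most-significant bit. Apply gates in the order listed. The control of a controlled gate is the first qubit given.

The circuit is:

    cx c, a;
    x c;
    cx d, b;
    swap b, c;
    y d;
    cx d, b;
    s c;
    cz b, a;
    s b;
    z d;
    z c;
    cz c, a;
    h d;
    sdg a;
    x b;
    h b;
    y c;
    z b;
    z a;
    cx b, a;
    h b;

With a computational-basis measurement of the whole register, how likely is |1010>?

A full measurement returns |1010> with probability 1/8.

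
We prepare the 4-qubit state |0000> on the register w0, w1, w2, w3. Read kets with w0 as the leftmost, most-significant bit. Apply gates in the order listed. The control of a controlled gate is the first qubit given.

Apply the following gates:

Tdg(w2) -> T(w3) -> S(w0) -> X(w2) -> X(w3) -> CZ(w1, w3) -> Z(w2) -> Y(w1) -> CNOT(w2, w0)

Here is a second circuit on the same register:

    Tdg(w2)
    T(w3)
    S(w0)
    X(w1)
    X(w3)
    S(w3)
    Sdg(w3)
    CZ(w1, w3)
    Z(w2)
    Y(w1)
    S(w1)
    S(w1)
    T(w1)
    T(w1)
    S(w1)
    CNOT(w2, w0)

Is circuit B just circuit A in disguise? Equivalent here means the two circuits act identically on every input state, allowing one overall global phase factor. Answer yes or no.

No: there is an input state on which the two circuits produce genuinely different outputs (not merely differing by a phase).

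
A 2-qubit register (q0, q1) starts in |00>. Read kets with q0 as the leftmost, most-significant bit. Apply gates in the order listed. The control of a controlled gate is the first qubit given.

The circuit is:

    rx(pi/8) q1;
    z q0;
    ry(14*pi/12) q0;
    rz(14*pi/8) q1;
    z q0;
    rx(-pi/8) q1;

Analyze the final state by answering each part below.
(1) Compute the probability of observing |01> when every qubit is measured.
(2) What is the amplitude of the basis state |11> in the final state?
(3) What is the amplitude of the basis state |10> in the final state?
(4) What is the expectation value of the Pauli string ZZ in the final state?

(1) Outcome |01> occurs with probability -sqrt(3)*sin(pi/16)**2*cos(pi/16)**2/2 + sin(pi/16)**2*cos(pi/16)**2 - exp(I*pi/4)*sin(pi/16)**2*cos(pi/16)**2/2 + sqrt(3)*exp(-I*pi/4)*sin(pi/16)**2*cos(pi/16)**2/4 + sqrt(3)*exp(I*pi/4)*sin(pi/16)**2*cos(pi/16)**2/4 - exp(-I*pi/4)*sin(pi/16)**2*cos(pi/16)**2/2.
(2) The final state's coefficient on |11> equals sqrt(6)*I*exp(7*I*pi/8)*sin(pi/16)*cos(pi/16)/4 + sqrt(2)*I*exp(7*I*pi/8)*sin(pi/16)*cos(pi/16)/4 - sqrt(2)*I*exp(-7*I*pi/8)*sin(pi/16)*cos(pi/16)/4 - sqrt(6)*I*exp(-7*I*pi/8)*sin(pi/16)*cos(pi/16)/4.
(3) The final state's coefficient on |10> equals -sqrt(6)*exp(7*I*pi/8)*sin(pi/16)**2/4 - sqrt(2)*exp(7*I*pi/8)*sin(pi/16)**2/4 - sqrt(2)*exp(-7*I*pi/8)*cos(pi/16)**2/4 - sqrt(6)*exp(-7*I*pi/8)*cos(pi/16)**2/4.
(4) The observable ZZ averages to -sqrt(6)/4 - sqrt(3)/8.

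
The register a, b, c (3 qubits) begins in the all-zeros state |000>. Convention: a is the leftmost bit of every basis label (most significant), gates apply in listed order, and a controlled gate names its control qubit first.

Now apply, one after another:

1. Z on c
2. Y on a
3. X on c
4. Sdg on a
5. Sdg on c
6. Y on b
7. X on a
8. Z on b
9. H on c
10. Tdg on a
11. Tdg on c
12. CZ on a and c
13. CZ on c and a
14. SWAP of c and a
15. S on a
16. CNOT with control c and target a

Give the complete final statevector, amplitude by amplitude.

The final amplitudes are -sqrt(2)/2 on |010>, sqrt(2)*exp(I*pi/4)/2 on |110>, and 0 on every other basis state.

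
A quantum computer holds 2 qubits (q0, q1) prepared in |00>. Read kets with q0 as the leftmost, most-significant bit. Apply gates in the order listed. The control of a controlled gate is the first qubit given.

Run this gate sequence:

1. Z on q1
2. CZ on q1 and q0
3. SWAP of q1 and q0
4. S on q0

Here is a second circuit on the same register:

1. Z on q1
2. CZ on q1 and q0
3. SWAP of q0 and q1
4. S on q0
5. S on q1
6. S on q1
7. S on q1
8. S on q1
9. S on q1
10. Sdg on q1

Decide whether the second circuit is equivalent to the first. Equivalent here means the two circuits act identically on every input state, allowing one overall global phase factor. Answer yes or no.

Yes: on every input state the two circuits agree up to one overall phase factor.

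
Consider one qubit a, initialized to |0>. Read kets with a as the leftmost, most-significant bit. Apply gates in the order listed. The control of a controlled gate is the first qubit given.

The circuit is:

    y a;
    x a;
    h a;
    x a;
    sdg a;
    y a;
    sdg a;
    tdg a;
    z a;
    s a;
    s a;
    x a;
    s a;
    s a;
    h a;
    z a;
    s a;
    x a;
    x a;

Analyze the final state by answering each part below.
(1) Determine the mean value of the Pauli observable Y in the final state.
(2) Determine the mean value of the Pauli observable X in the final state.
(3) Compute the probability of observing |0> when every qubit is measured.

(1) The expectation value of Y is 0.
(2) The observable X averages to -sqrt(2)/2.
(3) A full measurement returns |0> with probability sqrt(2)/4 + 1/2.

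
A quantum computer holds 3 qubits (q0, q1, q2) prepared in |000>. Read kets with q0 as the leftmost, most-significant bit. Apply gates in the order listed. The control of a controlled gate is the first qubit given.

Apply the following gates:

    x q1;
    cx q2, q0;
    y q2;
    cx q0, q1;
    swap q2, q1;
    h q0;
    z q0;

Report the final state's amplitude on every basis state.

The final amplitudes are sqrt(2)*I/2 on |011>, -sqrt(2)*I/2 on |111>, and 0 on every other basis state.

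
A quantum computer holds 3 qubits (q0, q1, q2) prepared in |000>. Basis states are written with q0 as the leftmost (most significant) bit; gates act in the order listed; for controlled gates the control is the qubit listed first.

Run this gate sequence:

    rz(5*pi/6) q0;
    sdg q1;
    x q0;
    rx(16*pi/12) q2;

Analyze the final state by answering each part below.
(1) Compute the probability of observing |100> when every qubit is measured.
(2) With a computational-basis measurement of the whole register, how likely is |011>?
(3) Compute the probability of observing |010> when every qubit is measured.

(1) Outcome |100> occurs with probability 1/4.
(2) Outcome |011> occurs with probability 0.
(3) Outcome |010> occurs with probability 0.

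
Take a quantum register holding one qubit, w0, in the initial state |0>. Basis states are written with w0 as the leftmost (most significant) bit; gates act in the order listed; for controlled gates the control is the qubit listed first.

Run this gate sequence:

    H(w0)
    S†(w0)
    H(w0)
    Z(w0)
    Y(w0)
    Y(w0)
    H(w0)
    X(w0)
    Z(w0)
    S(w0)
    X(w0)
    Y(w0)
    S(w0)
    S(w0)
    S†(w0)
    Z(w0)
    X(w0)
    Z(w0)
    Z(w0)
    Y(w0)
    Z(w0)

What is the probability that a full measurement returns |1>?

A full measurement returns |1> with probability 1/2.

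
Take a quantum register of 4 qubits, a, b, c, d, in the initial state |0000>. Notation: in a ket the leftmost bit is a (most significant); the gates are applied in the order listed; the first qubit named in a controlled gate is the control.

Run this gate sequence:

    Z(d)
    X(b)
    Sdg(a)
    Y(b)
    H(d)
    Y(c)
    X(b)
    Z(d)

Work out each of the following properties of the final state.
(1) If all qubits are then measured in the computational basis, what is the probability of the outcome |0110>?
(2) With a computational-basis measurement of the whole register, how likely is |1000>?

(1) Outcome |0110> occurs with probability 1/2.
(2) The probability of measuring |1000> is 0.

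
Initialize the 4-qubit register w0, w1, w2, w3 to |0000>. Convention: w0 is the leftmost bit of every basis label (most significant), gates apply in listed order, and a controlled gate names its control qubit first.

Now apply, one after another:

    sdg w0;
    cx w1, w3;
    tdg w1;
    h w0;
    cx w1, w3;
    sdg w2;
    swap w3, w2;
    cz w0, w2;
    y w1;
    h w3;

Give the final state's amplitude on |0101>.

The final state's coefficient on |0101> equals I/2.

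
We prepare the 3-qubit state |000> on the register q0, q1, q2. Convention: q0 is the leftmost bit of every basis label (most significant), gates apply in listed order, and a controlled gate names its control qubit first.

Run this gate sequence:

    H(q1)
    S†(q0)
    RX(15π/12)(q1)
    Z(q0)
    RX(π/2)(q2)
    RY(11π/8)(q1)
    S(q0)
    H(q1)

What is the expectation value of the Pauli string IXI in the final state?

In the final state, IXI has expectation sqrt(sqrt(2) + 2)/2.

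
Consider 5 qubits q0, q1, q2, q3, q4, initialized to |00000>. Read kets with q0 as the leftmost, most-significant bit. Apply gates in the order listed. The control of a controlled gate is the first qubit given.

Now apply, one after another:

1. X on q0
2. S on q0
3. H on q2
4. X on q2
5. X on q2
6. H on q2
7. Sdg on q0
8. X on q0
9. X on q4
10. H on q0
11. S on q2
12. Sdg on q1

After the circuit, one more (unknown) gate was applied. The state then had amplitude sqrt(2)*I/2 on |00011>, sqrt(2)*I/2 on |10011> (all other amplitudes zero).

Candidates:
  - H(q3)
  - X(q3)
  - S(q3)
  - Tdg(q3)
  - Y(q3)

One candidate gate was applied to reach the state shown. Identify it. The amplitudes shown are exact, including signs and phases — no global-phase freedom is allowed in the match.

It was Y(q3) that produced the state shown. Key observation: gates 1-8 undo each other exactly, leaving only the rest of the circuit to track.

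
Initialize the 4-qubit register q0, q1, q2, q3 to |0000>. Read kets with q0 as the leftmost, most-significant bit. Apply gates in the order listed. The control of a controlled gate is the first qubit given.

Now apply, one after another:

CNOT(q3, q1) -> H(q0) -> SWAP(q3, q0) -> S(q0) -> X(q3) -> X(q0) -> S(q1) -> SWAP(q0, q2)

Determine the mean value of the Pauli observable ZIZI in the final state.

The expectation value of ZIZI is -1.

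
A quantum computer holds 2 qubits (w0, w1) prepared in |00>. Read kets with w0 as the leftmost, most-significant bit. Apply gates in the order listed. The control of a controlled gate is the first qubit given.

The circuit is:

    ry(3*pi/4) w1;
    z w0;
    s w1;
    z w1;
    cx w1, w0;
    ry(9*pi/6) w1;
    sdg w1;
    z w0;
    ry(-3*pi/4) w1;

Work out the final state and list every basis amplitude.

After the circuit, the state carries amplitude -sqrt(2)/4 + 1/4 - I/4 on |00>, 1/4 - sqrt(2)*I/4 + I/4 on |01>, -sqrt(2)/4 - 1/4 - I/4 on |10>, -1/4 + I/4 + sqrt(2)*I/4 on |11>.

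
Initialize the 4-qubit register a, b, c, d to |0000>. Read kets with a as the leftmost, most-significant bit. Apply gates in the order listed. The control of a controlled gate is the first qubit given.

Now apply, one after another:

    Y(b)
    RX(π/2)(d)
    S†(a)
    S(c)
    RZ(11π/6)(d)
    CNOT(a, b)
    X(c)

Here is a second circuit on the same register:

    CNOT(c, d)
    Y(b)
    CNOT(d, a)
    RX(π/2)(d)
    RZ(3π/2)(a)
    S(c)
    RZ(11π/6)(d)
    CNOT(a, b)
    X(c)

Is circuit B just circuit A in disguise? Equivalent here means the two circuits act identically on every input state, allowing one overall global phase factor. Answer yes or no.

No, they are not equivalent — no single phase factor reconciles the two unitaries.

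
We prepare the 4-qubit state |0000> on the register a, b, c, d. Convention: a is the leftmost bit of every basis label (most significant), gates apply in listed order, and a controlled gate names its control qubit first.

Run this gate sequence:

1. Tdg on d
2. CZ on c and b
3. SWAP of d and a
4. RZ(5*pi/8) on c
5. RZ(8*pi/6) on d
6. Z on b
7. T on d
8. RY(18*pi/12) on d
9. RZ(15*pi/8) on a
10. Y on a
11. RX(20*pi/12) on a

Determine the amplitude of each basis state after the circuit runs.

The resulting statevector has amplitude -sqrt(2)*exp(I*pi/12)/4 on |0000>, sqrt(2)*exp(I*pi/12)/4 on |0001>, sqrt(6)*exp(7*I*pi/12)/4 on |1000>, -sqrt(6)*exp(7*I*pi/12)/4 on |1001>, and 0 on every other basis state.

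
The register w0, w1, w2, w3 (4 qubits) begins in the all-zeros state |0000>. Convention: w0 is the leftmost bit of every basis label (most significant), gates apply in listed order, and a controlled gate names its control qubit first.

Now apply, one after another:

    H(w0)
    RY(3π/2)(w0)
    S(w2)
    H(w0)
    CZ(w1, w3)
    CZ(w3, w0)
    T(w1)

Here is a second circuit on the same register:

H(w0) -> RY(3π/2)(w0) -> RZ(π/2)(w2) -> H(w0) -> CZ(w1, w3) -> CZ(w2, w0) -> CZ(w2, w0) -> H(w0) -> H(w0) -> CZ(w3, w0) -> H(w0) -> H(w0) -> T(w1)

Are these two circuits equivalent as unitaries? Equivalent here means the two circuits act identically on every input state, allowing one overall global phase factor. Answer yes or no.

Yes — the two circuits implement the same unitary up to a global phase.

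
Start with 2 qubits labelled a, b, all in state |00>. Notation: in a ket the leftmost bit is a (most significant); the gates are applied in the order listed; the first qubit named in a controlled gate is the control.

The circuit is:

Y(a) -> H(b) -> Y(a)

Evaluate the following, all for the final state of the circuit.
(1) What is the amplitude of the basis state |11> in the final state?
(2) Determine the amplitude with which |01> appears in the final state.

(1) The amplitude on |11> is 0.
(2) The amplitude on |01> is sqrt(2)/2.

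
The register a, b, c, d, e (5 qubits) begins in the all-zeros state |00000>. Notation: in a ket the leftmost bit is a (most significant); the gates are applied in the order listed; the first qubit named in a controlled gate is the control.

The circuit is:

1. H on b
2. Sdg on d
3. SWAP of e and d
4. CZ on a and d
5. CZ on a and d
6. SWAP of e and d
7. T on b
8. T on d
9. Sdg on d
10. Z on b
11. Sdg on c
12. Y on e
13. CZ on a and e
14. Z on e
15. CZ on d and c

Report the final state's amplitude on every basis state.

The final amplitudes are -sqrt(2)*I/2 on |00001>, sqrt(2)*exp(3*I*pi/4)/2 on |01001>, and 0 on every other basis state. Key observation: the block from step 3 through step 6 cancels to the identity and can be dropped.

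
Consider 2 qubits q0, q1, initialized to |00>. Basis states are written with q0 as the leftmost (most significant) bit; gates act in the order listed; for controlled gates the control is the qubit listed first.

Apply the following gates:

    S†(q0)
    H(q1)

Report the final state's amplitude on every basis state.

After the circuit, the state carries amplitude sqrt(2)/2 on |00>, sqrt(2)/2 on |01>, 0 on |10>, 0 on |11>.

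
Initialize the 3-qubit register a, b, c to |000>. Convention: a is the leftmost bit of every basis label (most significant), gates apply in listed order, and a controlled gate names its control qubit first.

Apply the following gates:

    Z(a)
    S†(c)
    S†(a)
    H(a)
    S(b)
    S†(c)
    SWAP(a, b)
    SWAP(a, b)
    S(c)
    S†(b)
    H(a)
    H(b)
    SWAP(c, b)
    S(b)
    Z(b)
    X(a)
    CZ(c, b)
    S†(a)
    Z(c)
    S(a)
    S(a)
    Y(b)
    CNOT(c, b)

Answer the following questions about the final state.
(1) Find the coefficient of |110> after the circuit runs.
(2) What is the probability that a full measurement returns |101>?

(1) The final state's coefficient on |110> equals -sqrt(2)/2. Key observation: gates 4-11 undo each other exactly, leaving only the rest of the circuit to track.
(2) Outcome |101> occurs with probability 1/2.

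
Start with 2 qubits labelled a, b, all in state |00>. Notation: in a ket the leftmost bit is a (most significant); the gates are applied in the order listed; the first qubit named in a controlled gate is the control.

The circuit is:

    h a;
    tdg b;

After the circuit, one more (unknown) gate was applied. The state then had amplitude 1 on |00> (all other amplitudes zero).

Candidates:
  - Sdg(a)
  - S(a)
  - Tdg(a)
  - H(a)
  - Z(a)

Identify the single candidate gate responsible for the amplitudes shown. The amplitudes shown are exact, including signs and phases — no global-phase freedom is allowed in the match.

It was H(a) that produced the state shown.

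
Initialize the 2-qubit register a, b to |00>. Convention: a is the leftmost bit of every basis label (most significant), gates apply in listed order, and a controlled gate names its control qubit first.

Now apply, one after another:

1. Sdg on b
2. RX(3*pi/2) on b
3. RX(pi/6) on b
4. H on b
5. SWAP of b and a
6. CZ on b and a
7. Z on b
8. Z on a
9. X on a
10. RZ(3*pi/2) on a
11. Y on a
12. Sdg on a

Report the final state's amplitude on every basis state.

The resulting statevector has amplitude (-sqrt(6) - sqrt(2)*I)*exp(I*pi/4)/4 on |00>, 0 on |01>, (-sqrt(6) + sqrt(2)*I)*exp(I*pi/4)/4 on |10>, 0 on |11>.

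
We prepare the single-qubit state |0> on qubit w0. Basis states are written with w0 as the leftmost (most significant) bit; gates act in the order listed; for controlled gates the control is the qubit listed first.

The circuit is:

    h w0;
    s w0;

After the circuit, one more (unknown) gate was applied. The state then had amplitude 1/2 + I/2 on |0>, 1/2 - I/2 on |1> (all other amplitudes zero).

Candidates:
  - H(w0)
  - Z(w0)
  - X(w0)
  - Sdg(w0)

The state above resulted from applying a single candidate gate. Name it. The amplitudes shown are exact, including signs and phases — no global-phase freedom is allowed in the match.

It was H(w0) that produced the state shown.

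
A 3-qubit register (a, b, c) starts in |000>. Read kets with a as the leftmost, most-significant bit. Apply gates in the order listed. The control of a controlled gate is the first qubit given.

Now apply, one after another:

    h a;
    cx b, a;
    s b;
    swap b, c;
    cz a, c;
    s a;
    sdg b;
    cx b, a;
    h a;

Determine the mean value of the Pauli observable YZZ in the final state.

In the final state, YZZ has expectation -1.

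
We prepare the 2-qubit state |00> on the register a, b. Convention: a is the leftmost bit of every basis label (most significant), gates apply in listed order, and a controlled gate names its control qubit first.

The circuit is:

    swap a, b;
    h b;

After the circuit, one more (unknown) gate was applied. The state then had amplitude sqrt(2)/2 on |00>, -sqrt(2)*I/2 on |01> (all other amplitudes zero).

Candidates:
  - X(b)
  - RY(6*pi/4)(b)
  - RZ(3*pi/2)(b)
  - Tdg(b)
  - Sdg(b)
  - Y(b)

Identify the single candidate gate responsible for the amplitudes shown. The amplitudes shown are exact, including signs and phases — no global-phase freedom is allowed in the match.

The applied gate was Sdg(b).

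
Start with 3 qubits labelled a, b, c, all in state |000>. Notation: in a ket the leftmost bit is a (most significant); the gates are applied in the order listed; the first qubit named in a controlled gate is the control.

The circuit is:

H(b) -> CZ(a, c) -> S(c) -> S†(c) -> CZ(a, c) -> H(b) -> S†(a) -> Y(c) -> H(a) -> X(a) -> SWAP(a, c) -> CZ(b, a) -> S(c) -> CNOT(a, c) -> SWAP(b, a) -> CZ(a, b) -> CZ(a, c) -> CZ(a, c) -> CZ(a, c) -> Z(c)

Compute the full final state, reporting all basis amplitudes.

The resulting statevector has amplitude -sqrt(2)/2 on |010>, -sqrt(2)*I/2 on |011>, and 0 on every other basis state. Key observation: steps 1-6 multiply out to the identity, so the circuit reduces to the remaining gates.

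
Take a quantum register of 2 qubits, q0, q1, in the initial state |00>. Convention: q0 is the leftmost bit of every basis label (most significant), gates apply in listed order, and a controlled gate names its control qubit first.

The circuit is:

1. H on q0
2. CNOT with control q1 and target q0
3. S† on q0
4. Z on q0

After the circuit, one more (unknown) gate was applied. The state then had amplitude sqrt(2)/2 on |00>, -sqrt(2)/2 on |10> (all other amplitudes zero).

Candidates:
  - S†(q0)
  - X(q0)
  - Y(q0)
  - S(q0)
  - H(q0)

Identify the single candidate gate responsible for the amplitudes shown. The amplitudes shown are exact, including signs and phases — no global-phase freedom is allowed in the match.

The unique candidate consistent with the amplitudes is S(q0).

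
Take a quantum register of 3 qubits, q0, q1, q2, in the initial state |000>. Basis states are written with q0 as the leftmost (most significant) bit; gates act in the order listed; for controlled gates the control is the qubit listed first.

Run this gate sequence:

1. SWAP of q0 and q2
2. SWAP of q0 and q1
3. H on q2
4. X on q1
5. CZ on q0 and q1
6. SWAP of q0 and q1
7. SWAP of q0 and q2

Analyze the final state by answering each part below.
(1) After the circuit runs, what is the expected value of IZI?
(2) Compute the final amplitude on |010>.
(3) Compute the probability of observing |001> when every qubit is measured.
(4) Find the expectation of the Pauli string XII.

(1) In the final state, IZI has expectation 1.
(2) The amplitude on |010> is 0.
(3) Outcome |001> occurs with probability 1/2.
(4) The observable XII averages to 1.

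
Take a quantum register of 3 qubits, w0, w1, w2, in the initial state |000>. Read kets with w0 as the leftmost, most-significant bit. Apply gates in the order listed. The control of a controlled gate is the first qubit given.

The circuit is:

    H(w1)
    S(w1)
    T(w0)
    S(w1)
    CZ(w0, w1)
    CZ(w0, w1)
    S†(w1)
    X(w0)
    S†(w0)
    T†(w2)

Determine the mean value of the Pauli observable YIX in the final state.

The expectation value of YIX is 0. Key observation: the block from step 4 through step 7 cancels to the identity and can be dropped.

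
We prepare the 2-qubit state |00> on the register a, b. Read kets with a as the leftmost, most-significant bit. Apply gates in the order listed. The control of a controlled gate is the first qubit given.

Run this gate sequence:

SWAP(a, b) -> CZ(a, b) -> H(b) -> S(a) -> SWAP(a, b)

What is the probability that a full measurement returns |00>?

The probability of measuring |00> is 1/2.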